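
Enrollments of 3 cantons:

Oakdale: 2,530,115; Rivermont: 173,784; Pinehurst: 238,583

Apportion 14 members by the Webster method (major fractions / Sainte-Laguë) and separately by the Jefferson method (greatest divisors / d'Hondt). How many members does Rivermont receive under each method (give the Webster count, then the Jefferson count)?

Webster: Oakdale 12, Rivermont 1, Pinehurst 1.
Jefferson: Oakdale 13, Rivermont 0, Pinehurst 1.
Rivermont gets 1 under Webster and 0 under Jefferson.

1 and 0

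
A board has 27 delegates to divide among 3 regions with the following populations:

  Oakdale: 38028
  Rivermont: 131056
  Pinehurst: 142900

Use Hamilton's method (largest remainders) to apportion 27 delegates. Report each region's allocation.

Oakdale 3; Rivermont 11; Pinehurst 13

The standard divisor is 311984/27 ≈ 11554.963.
Standard quotas: Oakdale 3.2911, Rivermont 11.3420, Pinehurst 12.3670.
Lower quotas: Oakdale 3, Rivermont 11, Pinehurst 12 (sum 26, leaving 1 seat).
Remainders in descending order: Pinehurst 0.3670, Rivermont 0.3420, Oakdale 0.2911.
The surplus seat goes to Pinehurst.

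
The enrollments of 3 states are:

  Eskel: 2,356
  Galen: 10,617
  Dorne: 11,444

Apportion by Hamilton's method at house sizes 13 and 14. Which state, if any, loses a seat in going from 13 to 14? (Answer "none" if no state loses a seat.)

none

At 13 seats: Eskel 1, Galen 6, Dorne 6.
At 14 seats: Eskel 1, Galen 6, Dorne 7.
No state's allocation decreased.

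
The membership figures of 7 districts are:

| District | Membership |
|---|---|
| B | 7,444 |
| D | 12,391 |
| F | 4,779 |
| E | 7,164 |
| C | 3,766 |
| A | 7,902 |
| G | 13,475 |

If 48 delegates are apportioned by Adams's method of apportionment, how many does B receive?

6

Standard divisor 56921/48 ≈ 1185.854; standard quotas: B 6.277, D 10.449, F 4.030, E 6.041, C 3.176, A 6.664, G 11.363.
Rounding up gives 7, 11, 5, 7, 4, 7, 12 = 53 seats, so the divisor must be adjusted.
With modified divisor 1245.07: modified quotas B 5.979, D 9.952, F 3.838, E 5.754, C 3.025, A 6.347, G 10.823.
Rounding up: B 6, D 10, F 4, E 6, C 4, A 7, G 11 (total 48).
B receives 6.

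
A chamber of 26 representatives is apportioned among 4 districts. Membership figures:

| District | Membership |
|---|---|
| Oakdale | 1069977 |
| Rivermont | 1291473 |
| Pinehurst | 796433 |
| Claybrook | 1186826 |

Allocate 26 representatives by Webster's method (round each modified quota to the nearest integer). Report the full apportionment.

Standard divisor 4344709/26 ≈ 167104.192; standard quotas: Oakdale 6.403, Rivermont 7.729, Pinehurst 4.766, Claybrook 7.102.
Rounding to the nearest integer gives Oakdale 6, Rivermont 8, Pinehurst 5, Claybrook 7 — total 26, matching the house size, so no adjustment is needed.

Oakdale=6, Rivermont=8, Pinehurst=5, Claybrook=7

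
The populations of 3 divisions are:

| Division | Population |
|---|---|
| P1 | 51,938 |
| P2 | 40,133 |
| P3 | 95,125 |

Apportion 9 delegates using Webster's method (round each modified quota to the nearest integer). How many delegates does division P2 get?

2

Standard divisor 187196/9 ≈ 20799.556; standard quotas: P1 2.497, P2 1.930, P3 4.573.
Rounding to the nearest integer gives P1 2, P2 2, P3 5 — total 9, matching the house size, so no adjustment is needed.
P2 receives 2.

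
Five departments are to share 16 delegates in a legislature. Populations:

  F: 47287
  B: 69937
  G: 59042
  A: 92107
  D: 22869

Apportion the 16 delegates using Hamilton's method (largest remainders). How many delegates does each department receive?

F=3, B=4, G=3, A=5, D=1

Standard divisor: 291242 ÷ 16 ≈ 18202.625.
Standard quotas: F 2.5978, B 3.8421, G 3.2436, A 5.0601, D 1.2564.
Lower quotas: F 2, B 3, G 3, A 5, D 1 (sum 14, leaving 2 seats).
Remainders in descending order: B 0.8421, F 0.5978, D 0.2564, G 0.2436, A 0.0601.
Largest remainders: B, F receive the extra seats.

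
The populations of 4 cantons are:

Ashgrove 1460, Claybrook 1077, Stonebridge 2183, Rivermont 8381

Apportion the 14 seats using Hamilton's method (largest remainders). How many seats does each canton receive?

Ashgrove=2, Claybrook=1, Stonebridge=2, Rivermont=9

The standard divisor is 13101/14 ≈ 935.786.
Standard quotas: Ashgrove 1.5602, Claybrook 1.1509, Stonebridge 2.3328, Rivermont 8.9561.
Lower quotas: Ashgrove 1, Claybrook 1, Stonebridge 2, Rivermont 8 (sum 12, leaving 2 seats).
Remainders in descending order: Rivermont 0.9561, Ashgrove 0.5602, Stonebridge 0.3328, Claybrook 0.1509.
Largest remainders: Rivermont, Ashgrove receive the extra seats.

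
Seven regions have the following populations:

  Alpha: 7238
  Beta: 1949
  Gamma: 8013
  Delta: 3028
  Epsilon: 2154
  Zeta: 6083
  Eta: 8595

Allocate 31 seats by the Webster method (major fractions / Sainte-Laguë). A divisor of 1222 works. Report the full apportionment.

Alpha 6; Beta 2; Gamma 7; Delta 2; Epsilon 2; Zeta 5; Eta 7

With modified divisor 1222: modified quotas Alpha 5.923, Beta 1.595, Gamma 6.557, Delta 2.478, Epsilon 1.763, Zeta 4.978, Eta 7.034.
Rounding to the nearest integer: Alpha 6, Beta 2, Gamma 7, Delta 2, Epsilon 2, Zeta 5, Eta 7 (total 31).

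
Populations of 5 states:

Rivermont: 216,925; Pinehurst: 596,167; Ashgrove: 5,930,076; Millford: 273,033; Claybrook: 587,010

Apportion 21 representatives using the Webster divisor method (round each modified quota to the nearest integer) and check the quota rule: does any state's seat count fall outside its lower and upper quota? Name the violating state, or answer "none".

Ashgrove

Standard quotas: Rivermont 0.599, Pinehurst 1.647, Ashgrove 16.379, Millford 0.754, Claybrook 1.621.
Webster allocation: Rivermont 1, Pinehurst 2, Ashgrove 15, Millford 1, Claybrook 2.
Ashgrove has quota 16.379 (lower 16, upper 17) but receives 15 — outside the quota interval.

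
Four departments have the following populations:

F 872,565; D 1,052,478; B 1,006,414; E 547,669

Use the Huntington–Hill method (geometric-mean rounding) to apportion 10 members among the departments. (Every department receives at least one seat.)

F 2, D 3, B 3, E 2

With divisor 371742: modified quotas F 2.347, D 2.831, B 2.707, E 1.473.
Geometric-mean thresholds: F √(2·3)=2.449, D √(2·3)=2.449, B √(2·3)=2.449, E √(1·2)=1.414.
Each quota rounded against its threshold gives F 2, D 3, B 3, E 2 (total 10).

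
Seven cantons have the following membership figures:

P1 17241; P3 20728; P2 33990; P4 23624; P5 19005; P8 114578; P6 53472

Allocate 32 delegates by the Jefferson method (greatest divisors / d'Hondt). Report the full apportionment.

P1 2, P3 2, P2 4, P4 2, P5 2, P8 14, P6 6

Standard divisor 282638/32 ≈ 8832.438; standard quotas: P1 1.952, P3 2.347, P2 3.848, P4 2.675, P5 2.152, P8 12.972, P6 6.054.
Rounding down gives 1, 2, 3, 2, 2, 12, 6 = 28 seats, so the divisor must be adjusted.
With modified divisor 8000: modified quotas P1 2.155, P3 2.591, P2 4.249, P4 2.953, P5 2.376, P8 14.322, P6 6.684.
Rounding down: P1 2, P3 2, P2 4, P4 2, P5 2, P8 14, P6 6 (total 32).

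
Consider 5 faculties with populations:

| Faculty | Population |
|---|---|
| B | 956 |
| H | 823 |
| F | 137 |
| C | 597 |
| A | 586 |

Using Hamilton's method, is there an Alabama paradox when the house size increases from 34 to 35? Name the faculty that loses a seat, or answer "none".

At 34 seats: B 10, H 9, F 2, C 7, A 6.
At 35 seats: B 11, H 9, F 1, C 7, A 7.
F drops from 2 to 1.

F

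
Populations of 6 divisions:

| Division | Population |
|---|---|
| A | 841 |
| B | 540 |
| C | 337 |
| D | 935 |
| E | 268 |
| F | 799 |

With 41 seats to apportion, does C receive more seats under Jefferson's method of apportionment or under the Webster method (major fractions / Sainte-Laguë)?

Jefferson: A 9, B 6, C 3, D 11, E 3, F 9.
Webster: A 9, B 6, C 4, D 10, E 3, F 9.
C gets 3 under Jefferson and 4 under Webster.

Webster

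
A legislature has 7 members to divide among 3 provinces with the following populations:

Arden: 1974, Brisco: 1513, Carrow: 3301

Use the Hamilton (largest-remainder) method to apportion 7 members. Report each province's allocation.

Arden 2, Brisco 2, Carrow 3

Total 6788; standard divisor 6788/7 ≈ 969.714.
Standard quotas: Arden 2.036, Brisco 1.560, Carrow 3.404.
Lower quotas: Arden 2, Brisco 1, Carrow 3 (sum 6, leaving 1 seat).
Remainders in descending order: Brisco 0.560, Carrow 0.404, Arden 0.036.
Largest remainder: Brisco receives the extra seat.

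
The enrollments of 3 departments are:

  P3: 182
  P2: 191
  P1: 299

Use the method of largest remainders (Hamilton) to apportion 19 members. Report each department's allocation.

The standard divisor is 672/19 ≈ 35.368.
Standard quotas: P3 5.146, P2 5.400, P1 8.454.
Lower quotas: P3 5, P2 5, P1 8 (sum 18, leaving 1 seat).
Remainders in descending order: P1 0.454, P2 0.400, P3 0.146.
The surplus seat goes to P1.

P3 5; P2 5; P1 9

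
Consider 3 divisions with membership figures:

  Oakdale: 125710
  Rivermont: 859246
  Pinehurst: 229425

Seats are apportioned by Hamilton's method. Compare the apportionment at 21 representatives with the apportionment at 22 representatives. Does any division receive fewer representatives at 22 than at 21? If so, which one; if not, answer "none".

none

At 21 seats: Oakdale 2, Rivermont 15, Pinehurst 4.
At 22 seats: Oakdale 2, Rivermont 16, Pinehurst 4.
No division's allocation decreased.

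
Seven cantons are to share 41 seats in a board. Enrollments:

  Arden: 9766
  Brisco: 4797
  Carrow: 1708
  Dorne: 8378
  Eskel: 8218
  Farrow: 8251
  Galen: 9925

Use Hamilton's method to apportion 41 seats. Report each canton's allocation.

Arden 8, Brisco 4, Carrow 1, Dorne 7, Eskel 6, Farrow 7, Galen 8

Total 51043; standard divisor 51043/41 ≈ 1244.951.
Standard quotas: Arden 7.8445, Brisco 3.8532, Carrow 1.3719, Dorne 6.7296, Eskel 6.6011, Farrow 6.6276, Galen 7.9722.
Lower quotas: Arden 7, Brisco 3, Carrow 1, Dorne 6, Eskel 6, Farrow 6, Galen 7 (sum 36, leaving 5 seats).
Remainders in descending order: Galen 0.9722, Brisco 0.8532, Arden 0.8445, Dorne 0.7296, Farrow 0.6276, Eskel 0.6011, Carrow 0.3719.
Largest remainders: Galen, Brisco, Arden, Dorne, Farrow receive the extra seats.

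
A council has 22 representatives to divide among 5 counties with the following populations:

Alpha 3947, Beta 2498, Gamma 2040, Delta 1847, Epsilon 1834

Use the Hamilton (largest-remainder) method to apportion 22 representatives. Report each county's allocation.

Total 12166; standard divisor 12166/22 = 553.
Standard quotas: Alpha 7.137, Beta 4.517, Gamma 3.689, Delta 3.340, Epsilon 3.316.
Lower quotas: Alpha 7, Beta 4, Gamma 3, Delta 3, Epsilon 3 (sum 20, leaving 2 seats).
Remainders in descending order: Gamma 0.689, Beta 0.517, Delta 0.340, Epsilon 0.316, Alpha 0.137.
The surplus seats go to Gamma, Beta.

Alpha=7, Beta=5, Gamma=4, Delta=3, Epsilon=3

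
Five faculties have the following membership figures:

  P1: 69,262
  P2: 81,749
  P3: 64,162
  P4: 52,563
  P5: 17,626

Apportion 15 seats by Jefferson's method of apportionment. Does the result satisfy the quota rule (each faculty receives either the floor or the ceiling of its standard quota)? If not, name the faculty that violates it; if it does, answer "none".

Standard quotas: P1 3.641, P2 4.297, P3 3.373, P4 2.763, P5 0.927.
Jefferson allocation: P1 4, P2 4, P3 3, P4 3, P5 1.
Every allocation lies between the lower and upper quota.

none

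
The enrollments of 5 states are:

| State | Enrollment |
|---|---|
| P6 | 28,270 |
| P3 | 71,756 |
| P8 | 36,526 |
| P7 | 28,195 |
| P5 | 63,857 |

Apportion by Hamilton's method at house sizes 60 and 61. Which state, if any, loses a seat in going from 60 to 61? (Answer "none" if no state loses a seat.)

At 60 seats: P6 7, P3 19, P8 10, P7 7, P5 17.
At 61 seats: P6 8, P3 19, P8 10, P7 7, P5 17.
No state's allocation decreased.

none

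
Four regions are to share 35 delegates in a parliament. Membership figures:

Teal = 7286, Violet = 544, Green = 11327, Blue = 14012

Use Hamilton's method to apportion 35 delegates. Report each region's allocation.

Teal 8, Violet 0, Green 12, Blue 15

Standard divisor: 33169 ÷ 35 ≈ 947.686.
Standard quotas: Teal 7.6882, Violet 0.5740, Green 11.9523, Blue 14.7855.
Lower quotas: Teal 7, Violet 0, Green 11, Blue 14 (sum 32, leaving 3 seats).
Remainders in descending order: Green 0.9523, Blue 0.7855, Teal 0.6882, Violet 0.5740.
Largest remainders: Green, Blue, Teal receive the extra seats.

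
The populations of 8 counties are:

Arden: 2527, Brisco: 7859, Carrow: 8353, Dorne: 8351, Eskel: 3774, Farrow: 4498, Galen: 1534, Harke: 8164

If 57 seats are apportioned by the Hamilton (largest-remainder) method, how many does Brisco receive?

10

The standard divisor is 45060/57 ≈ 790.526.
Standard quotas: Arden 3.1966, Brisco 9.9415, Carrow 10.5664, Dorne 10.5638, Eskel 4.7740, Farrow 5.6899, Galen 1.9405, Harke 10.3273.
Lower quotas: Arden 3, Brisco 9, Carrow 10, Dorne 10, Eskel 4, Farrow 5, Galen 1, Harke 10 (sum 52, leaving 5 seats).
Remainders in descending order: Brisco 0.9415, Galen 0.9405, Eskel 0.7740, Farrow 0.6899, Carrow 0.5664, Dorne 0.5638, Harke 0.3273, Arden 0.1966.
The surplus seats go to Brisco, Galen, Eskel, Farrow, Carrow.
Brisco receives 10.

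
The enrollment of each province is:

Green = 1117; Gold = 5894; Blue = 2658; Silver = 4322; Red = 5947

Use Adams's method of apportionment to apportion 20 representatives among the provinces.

Standard divisor 19938/20 ≈ 996.9; standard quotas: Green 1.120, Gold 5.912, Blue 2.666, Silver 4.335, Red 5.965.
Rounding up gives 2, 6, 3, 5, 6 = 22 seats, so the divisor must be adjusted.
With modified divisor 1150: modified quotas Green 0.971, Gold 5.125, Blue 2.311, Silver 3.758, Red 5.171.
Rounding up: Green 1, Gold 6, Blue 3, Silver 4, Red 6 (total 20).

Green 1, Gold 6, Blue 3, Silver 4, Red 6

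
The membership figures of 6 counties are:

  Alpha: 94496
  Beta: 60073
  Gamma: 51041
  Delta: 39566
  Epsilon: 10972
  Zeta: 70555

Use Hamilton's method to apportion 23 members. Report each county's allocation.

Standard divisor: 326703 ÷ 23 ≈ 14204.478.
Standard quotas: Alpha 6.6525, Beta 4.2292, Gamma 3.5933, Delta 2.7855, Epsilon 0.7724, Zeta 4.9671.
Lower quotas: Alpha 6, Beta 4, Gamma 3, Delta 2, Epsilon 0, Zeta 4 (sum 19, leaving 4 seats).
Remainders in descending order: Zeta 0.9671, Delta 0.7855, Epsilon 0.7724, Alpha 0.6525, Gamma 0.5933, Beta 0.2292.
The surplus seats go to Zeta, Delta, Epsilon, Alpha.

Alpha=7, Beta=4, Gamma=3, Delta=3, Epsilon=1, Zeta=5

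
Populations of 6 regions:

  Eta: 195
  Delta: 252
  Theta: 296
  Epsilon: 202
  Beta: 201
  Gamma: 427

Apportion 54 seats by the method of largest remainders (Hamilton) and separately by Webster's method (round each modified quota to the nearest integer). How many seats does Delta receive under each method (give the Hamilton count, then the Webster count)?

8 and 9

Hamilton: Eta 7, Delta 8, Theta 10, Epsilon 7, Beta 7, Gamma 15.
Webster: Eta 7, Delta 9, Theta 10, Epsilon 7, Beta 7, Gamma 14.
Delta gets 8 under Hamilton and 9 under Webster.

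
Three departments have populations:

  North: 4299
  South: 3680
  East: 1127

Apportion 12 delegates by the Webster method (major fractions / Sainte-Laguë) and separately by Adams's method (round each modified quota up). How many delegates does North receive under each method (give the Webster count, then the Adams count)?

6 and 5

Webster: North 6, South 5, East 1.
Adams: North 5, South 5, East 2.
North gets 6 under Webster and 5 under Adams.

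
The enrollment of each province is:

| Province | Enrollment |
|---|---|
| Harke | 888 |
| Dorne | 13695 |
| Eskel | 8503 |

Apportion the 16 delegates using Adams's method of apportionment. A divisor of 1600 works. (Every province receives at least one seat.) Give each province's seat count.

With modified divisor 1600: modified quotas Harke 0.555, Dorne 8.559, Eskel 5.314.
Rounding up: Harke 1, Dorne 9, Eskel 6 (total 16).

Harke: 1, Dorne: 9, Eskel: 6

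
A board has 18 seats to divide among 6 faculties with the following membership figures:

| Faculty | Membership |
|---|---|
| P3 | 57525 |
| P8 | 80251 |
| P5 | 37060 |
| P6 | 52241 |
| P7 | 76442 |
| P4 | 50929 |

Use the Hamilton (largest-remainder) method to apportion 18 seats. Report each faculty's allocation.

P3: 3, P8: 4, P5: 2, P6: 3, P7: 4, P4: 2

Standard divisor: 354448 ÷ 18 ≈ 19691.556.
Standard quotas: P3 2.9213, P8 4.0754, P5 1.8820, P6 2.6530, P7 3.8820, P4 2.5863.
Lower quotas: P3 2, P8 4, P5 1, P6 2, P7 3, P4 2 (sum 14, leaving 4 seats).
Remainders in descending order: P3 0.9213, P5 0.8820, P7 0.8820, P6 0.6530, P4 0.5863, P8 0.0754.
The surplus seats go to P3, P5, P7, P6.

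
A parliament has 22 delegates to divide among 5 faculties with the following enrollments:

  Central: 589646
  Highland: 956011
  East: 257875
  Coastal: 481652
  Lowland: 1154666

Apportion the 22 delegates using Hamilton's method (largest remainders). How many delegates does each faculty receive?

Standard divisor: 3439850 ÷ 22 ≈ 156356.818.
Standard quotas: Central 3.7712, Highland 6.1143, East 1.6493, Coastal 3.0805, Lowland 7.3848.
Lower quotas: Central 3, Highland 6, East 1, Coastal 3, Lowland 7 (sum 20, leaving 2 seats).
Remainders in descending order: Central 0.7712, East 0.6493, Lowland 0.3848, Highland 0.1143, Coastal 0.0805.
Largest remainders: Central, East receive the extra seats.

Central: 4; Highland: 6; East: 2; Coastal: 3; Lowland: 7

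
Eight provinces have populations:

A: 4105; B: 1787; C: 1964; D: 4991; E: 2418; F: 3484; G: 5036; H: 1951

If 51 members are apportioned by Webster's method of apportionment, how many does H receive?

Standard divisor 25736/51 ≈ 504.627; standard quotas: A 8.135, B 3.541, C 3.892, D 9.890, E 4.792, F 6.904, G 9.980, H 3.866.
Rounding to the nearest integer gives 8, 4, 4, 10, 5, 7, 10, 4 = 52 seats, so the divisor must be adjusted.
With modified divisor 520: modified quotas A 7.894, B 3.437, C 3.777, D 9.598, E 4.650, F 6.700, G 9.685, H 3.752.
Rounding to the nearest integer: A 8, B 3, C 4, D 10, E 5, F 7, G 10, H 4 (total 51).
H receives 4.

4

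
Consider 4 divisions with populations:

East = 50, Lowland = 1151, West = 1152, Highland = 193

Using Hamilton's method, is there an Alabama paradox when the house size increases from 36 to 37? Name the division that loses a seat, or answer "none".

East

At 36 seats: East 1, Lowland 16, West 16, Highland 3.
At 37 seats: East 0, Lowland 17, West 17, Highland 3.
East drops from 1 to 0.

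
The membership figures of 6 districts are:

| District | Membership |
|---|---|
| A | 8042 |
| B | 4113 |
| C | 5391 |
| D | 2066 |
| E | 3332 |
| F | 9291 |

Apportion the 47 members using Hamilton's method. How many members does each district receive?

A: 12; B: 6; C: 8; D: 3; E: 5; F: 13

The standard divisor is 32235/47 ≈ 685.851.
Standard quotas: A 11.7256, B 5.9969, C 7.8603, D 3.0123, E 4.8582, F 13.5467.
Lower quotas: A 11, B 5, C 7, D 3, E 4, F 13 (sum 43, leaving 4 seats).
Remainders in descending order: B 0.9969, C 0.8603, E 0.8582, A 0.7256, F 0.5467, D 0.0123.
Largest remainders: B, C, E, A receive the extra seats.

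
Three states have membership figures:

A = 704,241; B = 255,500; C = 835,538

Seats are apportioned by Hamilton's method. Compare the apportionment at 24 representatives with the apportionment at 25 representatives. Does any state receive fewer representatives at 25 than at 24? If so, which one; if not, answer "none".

B

At 24 seats: A 9, B 4, C 11.
At 25 seats: A 10, B 3, C 12.
B drops from 4 to 3.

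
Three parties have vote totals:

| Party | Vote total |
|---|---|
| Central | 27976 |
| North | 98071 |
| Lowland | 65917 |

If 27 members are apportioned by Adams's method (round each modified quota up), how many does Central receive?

4

Standard divisor 191964/27 ≈ 7109.778; standard quotas: Central 3.935, North 13.794, Lowland 9.271.
Rounding up gives 4, 14, 10 = 28 seats, so the divisor must be adjusted.
With modified divisor 7400: modified quotas Central 3.781, North 13.253, Lowland 8.908.
Rounding up: Central 4, North 14, Lowland 9 (total 27).
Central receives 4.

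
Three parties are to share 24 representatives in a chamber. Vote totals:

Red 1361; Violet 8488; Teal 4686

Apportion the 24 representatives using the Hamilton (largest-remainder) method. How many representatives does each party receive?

Red: 2, Violet: 14, Teal: 8

Total 14535; standard divisor 14535/24 ≈ 605.625.
Standard quotas: Red 2.2473, Violet 14.0153, Teal 7.7375.
Lower quotas: Red 2, Violet 14, Teal 7 (sum 23, leaving 1 seat).
Remainders in descending order: Teal 0.7375, Red 0.2473, Violet 0.0153.
The surplus seat goes to Teal.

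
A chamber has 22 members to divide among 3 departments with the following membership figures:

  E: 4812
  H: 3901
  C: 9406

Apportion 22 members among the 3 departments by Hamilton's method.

The standard divisor is 18119/22 ≈ 823.591.
Standard quotas: E 5.8427, H 4.7366, C 11.4207.
Lower quotas: E 5, H 4, C 11 (sum 20, leaving 2 seats).
Remainders in descending order: E 0.8427, H 0.7366, C 0.4207.
The surplus seats go to E, H.

E=6, H=5, C=11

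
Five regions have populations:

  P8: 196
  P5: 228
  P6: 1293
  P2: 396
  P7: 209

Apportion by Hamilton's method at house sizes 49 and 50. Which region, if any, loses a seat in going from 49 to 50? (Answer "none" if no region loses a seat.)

At 49 seats: P8 4, P5 5, P6 27, P2 8, P7 5.
At 50 seats: P8 4, P5 5, P6 28, P2 9, P7 4.
P7 drops from 5 to 4.

P7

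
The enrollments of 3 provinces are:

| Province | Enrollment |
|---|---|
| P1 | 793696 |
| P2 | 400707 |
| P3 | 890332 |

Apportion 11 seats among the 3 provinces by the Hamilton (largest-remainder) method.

P1: 4, P2: 2, P3: 5

The standard divisor is 2084735/11 ≈ 189521.364.
Standard quotas: P1 4.1879, P2 2.1143, P3 4.6978.
Lower quotas: P1 4, P2 2, P3 4 (sum 10, leaving 1 seat).
Remainders in descending order: P3 0.6978, P1 0.1879, P2 0.1143.
The surplus seat goes to P3.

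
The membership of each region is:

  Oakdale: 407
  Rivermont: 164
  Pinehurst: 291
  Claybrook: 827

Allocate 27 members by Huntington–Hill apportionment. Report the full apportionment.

With divisor 64: modified quotas Oakdale 6.359, Rivermont 2.562, Pinehurst 4.547, Claybrook 12.922.
Geometric-mean thresholds: Oakdale √(6·7)=6.481, Rivermont √(2·3)=2.449, Pinehurst √(4·5)=4.472, Claybrook √(12·13)=12.490.
Each quota rounded against its threshold gives Oakdale 6, Rivermont 3, Pinehurst 5, Claybrook 13 (total 27).

Oakdale 6; Rivermont 3; Pinehurst 5; Claybrook 13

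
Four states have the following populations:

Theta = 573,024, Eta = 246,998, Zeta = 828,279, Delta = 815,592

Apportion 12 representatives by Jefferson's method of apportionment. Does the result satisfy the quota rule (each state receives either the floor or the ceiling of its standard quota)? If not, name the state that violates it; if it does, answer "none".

Standard quotas: Theta 2.791, Eta 1.203, Zeta 4.034, Delta 3.972.
Jefferson allocation: Theta 3, Eta 1, Zeta 4, Delta 4.
Every allocation lies between the lower and upper quota.

none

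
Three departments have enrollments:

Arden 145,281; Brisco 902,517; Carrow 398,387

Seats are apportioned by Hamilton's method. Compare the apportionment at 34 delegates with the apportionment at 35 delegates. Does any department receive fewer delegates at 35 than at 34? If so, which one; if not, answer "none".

At 34 seats: Arden 4, Brisco 21, Carrow 9.
At 35 seats: Arden 3, Brisco 22, Carrow 10.
Arden drops from 4 to 3.

Arden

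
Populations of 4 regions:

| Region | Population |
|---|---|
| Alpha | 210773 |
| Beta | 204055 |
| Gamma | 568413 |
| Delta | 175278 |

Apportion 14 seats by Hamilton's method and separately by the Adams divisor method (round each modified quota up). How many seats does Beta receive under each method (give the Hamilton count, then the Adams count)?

Hamilton: Alpha 3, Beta 2, Gamma 7, Delta 2.
Adams: Alpha 3, Beta 3, Gamma 6, Delta 2.
Beta gets 2 under Hamilton and 3 under Adams.

2 and 3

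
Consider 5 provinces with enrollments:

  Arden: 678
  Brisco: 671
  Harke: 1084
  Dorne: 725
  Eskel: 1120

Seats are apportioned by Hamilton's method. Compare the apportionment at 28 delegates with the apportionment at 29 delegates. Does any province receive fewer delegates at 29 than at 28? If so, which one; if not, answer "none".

none

At 28 seats: Arden 5, Brisco 4, Harke 7, Dorne 5, Eskel 7.
At 29 seats: Arden 5, Brisco 4, Harke 7, Dorne 5, Eskel 8.
No province's allocation decreased.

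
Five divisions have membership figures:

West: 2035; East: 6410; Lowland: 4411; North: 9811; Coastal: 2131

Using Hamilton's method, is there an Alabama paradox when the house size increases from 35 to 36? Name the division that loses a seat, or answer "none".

none

At 35 seats: West 3, East 9, Lowland 6, North 14, Coastal 3.
At 36 seats: West 3, East 9, Lowland 7, North 14, Coastal 3.
No division's allocation decreased.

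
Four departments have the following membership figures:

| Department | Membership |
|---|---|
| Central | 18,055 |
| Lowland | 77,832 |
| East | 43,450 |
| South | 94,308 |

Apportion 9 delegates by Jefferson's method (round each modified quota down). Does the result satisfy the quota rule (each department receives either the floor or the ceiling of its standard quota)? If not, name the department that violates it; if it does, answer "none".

Standard quotas: Central 0.695, Lowland 2.998, East 1.674, South 3.633.
Jefferson allocation: Central 0, Lowland 3, East 2, South 4.
Every allocation lies between the lower and upper quota.

none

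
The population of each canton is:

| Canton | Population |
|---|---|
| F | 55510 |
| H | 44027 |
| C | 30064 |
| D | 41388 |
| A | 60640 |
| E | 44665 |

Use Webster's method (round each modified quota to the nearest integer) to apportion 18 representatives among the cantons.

F: 3; H: 3; C: 2; D: 3; A: 4; E: 3

Standard divisor 276294/18 ≈ 15349.667; standard quotas: F 3.616, H 2.868, C 1.959, D 2.696, A 3.951, E 2.910.
Rounding to the nearest integer gives 4, 3, 2, 3, 4, 3 = 19 seats, so the divisor must be adjusted.
With modified divisor 16200: modified quotas F 3.427, H 2.718, C 1.856, D 2.555, A 3.743, E 2.757.
Rounding to the nearest integer: F 3, H 3, C 2, D 3, A 4, E 3 (total 18).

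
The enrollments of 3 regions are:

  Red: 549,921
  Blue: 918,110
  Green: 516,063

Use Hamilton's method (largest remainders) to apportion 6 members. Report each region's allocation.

The standard divisor is 1984094/6 ≈ 330682.333.
Standard quotas: Red 1.6630, Blue 2.7764, Green 1.5606.
Lower quotas: Red 1, Blue 2, Green 1 (sum 4, leaving 2 seats).
Remainders in descending order: Blue 0.7764, Red 0.6630, Green 0.5606.
The surplus seats go to Blue, Red.

Red 2; Blue 3; Green 1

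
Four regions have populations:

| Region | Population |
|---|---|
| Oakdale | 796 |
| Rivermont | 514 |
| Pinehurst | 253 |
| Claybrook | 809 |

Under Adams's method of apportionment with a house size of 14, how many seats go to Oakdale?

Standard divisor 2372/14 ≈ 169.429; standard quotas: Oakdale 4.698, Rivermont 3.034, Pinehurst 1.493, Claybrook 4.775.
Rounding up gives 5, 4, 2, 5 = 16 seats, so the divisor must be adjusted.
With modified divisor 200: modified quotas Oakdale 3.980, Rivermont 2.570, Pinehurst 1.265, Claybrook 4.045.
Rounding up: Oakdale 4, Rivermont 3, Pinehurst 2, Claybrook 5 (total 14).
Oakdale receives 4.

4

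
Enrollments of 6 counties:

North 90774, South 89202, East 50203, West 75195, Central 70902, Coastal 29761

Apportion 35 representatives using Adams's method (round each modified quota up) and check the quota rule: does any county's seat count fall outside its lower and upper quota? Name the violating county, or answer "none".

none

Standard quotas: North 7.825, South 7.689, East 4.327, West 6.482, Central 6.112, Coastal 2.565.
Adams allocation: North 8, South 8, East 4, West 6, Central 6, Coastal 3.
Every allocation lies between the lower and upper quota.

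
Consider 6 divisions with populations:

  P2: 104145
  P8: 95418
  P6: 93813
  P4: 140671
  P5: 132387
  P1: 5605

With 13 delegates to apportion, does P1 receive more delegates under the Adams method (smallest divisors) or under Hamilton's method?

Adams

Adams: P2 2, P8 2, P6 2, P4 3, P5 3, P1 1.
Hamilton: P2 3, P8 2, P6 2, P4 3, P5 3, P1 0.
P1 gets 1 under Adams and 0 under Hamilton.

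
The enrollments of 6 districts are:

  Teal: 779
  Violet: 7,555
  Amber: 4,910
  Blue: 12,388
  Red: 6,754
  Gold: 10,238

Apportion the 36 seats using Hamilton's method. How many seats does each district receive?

The standard divisor is 42624/36 = 1184.
Standard quotas: Teal 0.6579, Violet 6.3809, Amber 4.1470, Blue 10.4628, Red 5.7044, Gold 8.6470.
Lower quotas: Teal 0, Violet 6, Amber 4, Blue 10, Red 5, Gold 8 (sum 33, leaving 3 seats).
Remainders in descending order: Red 0.7044, Teal 0.6579, Gold 0.6470, Blue 0.4628, Violet 0.3809, Amber 0.1470.
The surplus seats go to Red, Teal, Gold.

Teal 1, Violet 6, Amber 4, Blue 10, Red 6, Gold 9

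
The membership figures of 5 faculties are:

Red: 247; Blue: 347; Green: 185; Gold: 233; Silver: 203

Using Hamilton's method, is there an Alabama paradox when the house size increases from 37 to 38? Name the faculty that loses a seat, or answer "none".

At 37 seats: Red 7, Blue 11, Green 6, Gold 7, Silver 6.
At 38 seats: Red 8, Blue 11, Green 6, Gold 7, Silver 6.
No faculty's allocation decreased.

none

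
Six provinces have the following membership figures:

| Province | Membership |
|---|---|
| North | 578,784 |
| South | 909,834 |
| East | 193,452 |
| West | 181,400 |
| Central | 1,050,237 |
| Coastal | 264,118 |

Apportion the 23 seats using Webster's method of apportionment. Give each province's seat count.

Standard divisor 3177825/23 ≈ 138166.304; standard quotas: North 4.189, South 6.585, East 1.400, West 1.313, Central 7.601, Coastal 1.912.
Rounding to the nearest integer gives North 4, South 7, East 1, West 1, Central 8, Coastal 2 — total 23, matching the house size, so no adjustment is needed.

North 4, South 7, East 1, West 1, Central 8, Coastal 2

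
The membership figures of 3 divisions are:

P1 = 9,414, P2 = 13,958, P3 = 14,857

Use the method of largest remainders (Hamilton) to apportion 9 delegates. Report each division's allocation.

P1=2, P2=3, P3=4

Total 38229; standard divisor 38229/9 ≈ 4247.667.
Standard quotas: P1 2.2163, P2 3.2860, P3 3.4977.
Lower quotas: P1 2, P2 3, P3 3 (sum 8, leaving 1 seat).
Remainders in descending order: P3 0.4977, P2 0.2860, P1 0.2163.
Largest remainder: P3 receives the extra seat.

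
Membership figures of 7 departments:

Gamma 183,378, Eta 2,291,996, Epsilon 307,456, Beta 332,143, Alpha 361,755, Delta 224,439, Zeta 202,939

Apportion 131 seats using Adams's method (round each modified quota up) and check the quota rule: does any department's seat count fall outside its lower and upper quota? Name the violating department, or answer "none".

Eta

Standard quotas: Gamma 6.153, Eta 76.907, Epsilon 10.317, Beta 11.145, Alpha 12.138, Delta 7.531, Zeta 6.809.
Adams allocation: Gamma 7, Eta 75, Epsilon 11, Beta 11, Alpha 12, Delta 8, Zeta 7.
Eta has quota 76.907 (lower 76, upper 77) but receives 75 — outside the quota interval.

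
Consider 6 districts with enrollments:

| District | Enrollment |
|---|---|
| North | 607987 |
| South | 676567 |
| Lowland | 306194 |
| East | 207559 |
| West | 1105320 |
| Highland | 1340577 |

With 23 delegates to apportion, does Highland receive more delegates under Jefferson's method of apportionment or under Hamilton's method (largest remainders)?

Jefferson

Jefferson: North 3, South 4, Lowland 1, East 1, West 6, Highland 8.
Hamilton: North 3, South 4, Lowland 2, East 1, West 6, Highland 7.
Highland gets 8 under Jefferson and 7 under Hamilton.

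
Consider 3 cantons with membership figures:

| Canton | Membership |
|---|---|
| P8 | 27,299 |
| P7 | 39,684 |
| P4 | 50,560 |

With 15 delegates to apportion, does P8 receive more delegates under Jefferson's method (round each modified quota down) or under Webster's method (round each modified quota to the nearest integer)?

Jefferson: P8 3, P7 5, P4 7.
Webster: P8 4, P7 5, P4 6.
P8 gets 3 under Jefferson and 4 under Webster.

Webster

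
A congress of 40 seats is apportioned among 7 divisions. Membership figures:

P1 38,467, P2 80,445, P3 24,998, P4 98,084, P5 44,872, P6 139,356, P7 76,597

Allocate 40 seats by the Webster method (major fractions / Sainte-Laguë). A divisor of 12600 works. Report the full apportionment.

P1 3; P2 6; P3 2; P4 8; P5 4; P6 11; P7 6

With modified divisor 12600: modified quotas P1 3.053, P2 6.385, P3 1.984, P4 7.784, P5 3.561, P6 11.060, P7 6.079.
Rounding to the nearest integer: P1 3, P2 6, P3 2, P4 8, P5 4, P6 11, P7 6 (total 40).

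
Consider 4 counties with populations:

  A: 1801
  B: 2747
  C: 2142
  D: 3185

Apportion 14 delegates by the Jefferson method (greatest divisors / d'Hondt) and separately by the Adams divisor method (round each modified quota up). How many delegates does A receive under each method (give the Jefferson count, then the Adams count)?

2 and 3

Jefferson: A 2, B 4, C 3, D 5.
Adams: A 3, B 4, C 3, D 4.
A gets 2 under Jefferson and 3 under Adams.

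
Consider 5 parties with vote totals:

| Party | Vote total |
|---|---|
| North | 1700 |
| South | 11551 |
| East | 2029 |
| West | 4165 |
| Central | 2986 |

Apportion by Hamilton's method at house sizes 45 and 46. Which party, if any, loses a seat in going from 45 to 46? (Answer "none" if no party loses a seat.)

North

At 45 seats: North 4, South 23, East 4, West 8, Central 6.
At 46 seats: North 3, South 24, East 4, West 9, Central 6.
North drops from 4 to 3.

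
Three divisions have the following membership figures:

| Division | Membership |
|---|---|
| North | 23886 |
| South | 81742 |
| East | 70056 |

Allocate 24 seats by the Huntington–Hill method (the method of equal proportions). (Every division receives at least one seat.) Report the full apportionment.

North=3; South=11; East=10

With divisor 7250: modified quotas North 3.295, South 11.275, East 9.663.
Geometric-mean thresholds: North √(3·4)=3.464, South √(11·12)=11.489, East √(9·10)=9.487.
Each quota rounded against its threshold gives North 3, South 11, East 10 (total 24).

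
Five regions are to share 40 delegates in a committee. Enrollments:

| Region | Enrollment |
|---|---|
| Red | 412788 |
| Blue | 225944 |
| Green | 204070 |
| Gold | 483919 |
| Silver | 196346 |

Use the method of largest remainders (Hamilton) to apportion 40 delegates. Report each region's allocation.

Red 11; Blue 6; Green 5; Gold 13; Silver 5

The standard divisor is 1523067/40 ≈ 38076.675.
Standard quotas: Red 10.8410, Blue 5.9339, Green 5.3594, Gold 12.7091, Silver 5.1566.
Lower quotas: Red 10, Blue 5, Green 5, Gold 12, Silver 5 (sum 37, leaving 3 seats).
Remainders in descending order: Blue 0.9339, Red 0.8410, Gold 0.7091, Green 0.3594, Silver 0.1566.
The surplus seats go to Blue, Red, Gold.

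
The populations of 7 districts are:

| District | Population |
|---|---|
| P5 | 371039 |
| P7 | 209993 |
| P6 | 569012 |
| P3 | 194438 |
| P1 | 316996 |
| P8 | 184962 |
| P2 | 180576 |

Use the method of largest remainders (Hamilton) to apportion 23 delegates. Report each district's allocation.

P5: 4, P7: 2, P6: 7, P3: 2, P1: 4, P8: 2, P2: 2

Standard divisor: 2027016 ÷ 23 ≈ 88131.13.
Standard quotas: P5 4.2101, P7 2.3827, P6 6.4564, P3 2.2062, P1 3.5969, P8 2.0987, P2 2.0489.
Lower quotas: P5 4, P7 2, P6 6, P3 2, P1 3, P8 2, P2 2 (sum 21, leaving 2 seats).
Remainders in descending order: P1 0.5969, P6 0.4564, P7 0.3827, P5 0.2101, P3 0.2062, P8 0.0987, P2 0.0489.
The surplus seats go to P1, P6.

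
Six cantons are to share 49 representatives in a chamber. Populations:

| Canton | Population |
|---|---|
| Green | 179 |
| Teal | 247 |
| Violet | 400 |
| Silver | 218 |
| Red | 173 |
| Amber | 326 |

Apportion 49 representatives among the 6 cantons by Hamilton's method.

The standard divisor is 1543/49 ≈ 31.49.
Standard quotas: Green 5.684, Teal 7.844, Violet 12.703, Silver 6.923, Red 5.494, Amber 10.353.
Lower quotas: Green 5, Teal 7, Violet 12, Silver 6, Red 5, Amber 10 (sum 45, leaving 4 seats).
Remainders in descending order: Silver 0.923, Teal 0.844, Violet 0.703, Green 0.684, Red 0.494, Amber 0.353.
The surplus seats go to Silver, Teal, Violet, Green.

Green 6, Teal 8, Violet 13, Silver 7, Red 5, Amber 10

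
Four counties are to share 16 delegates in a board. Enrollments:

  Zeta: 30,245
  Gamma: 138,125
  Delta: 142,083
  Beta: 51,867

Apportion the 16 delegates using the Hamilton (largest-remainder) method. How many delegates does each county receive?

Zeta: 2, Gamma: 6, Delta: 6, Beta: 2

The standard divisor is 362320/16 = 22645.
Standard quotas: Zeta 1.3356, Gamma 6.0996, Delta 6.2744, Beta 2.2904.
Lower quotas: Zeta 1, Gamma 6, Delta 6, Beta 2 (sum 15, leaving 1 seat).
Remainders in descending order: Zeta 0.3356, Beta 0.2904, Delta 0.2744, Gamma 0.0996.
Largest remainder: Zeta receives the extra seat.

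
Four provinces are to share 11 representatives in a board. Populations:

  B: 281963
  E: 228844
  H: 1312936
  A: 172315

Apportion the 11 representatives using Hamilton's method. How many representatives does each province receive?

Total 1996058; standard divisor 1996058/11 ≈ 181459.818.
Standard quotas: B 1.5539, E 1.2611, H 7.2354, A 0.9496.
Lower quotas: B 1, E 1, H 7, A 0 (sum 9, leaving 2 seats).
Remainders in descending order: A 0.9496, B 0.5539, E 0.2611, H 0.2354.
The surplus seats go to A, B.

B=2; E=1; H=7; A=1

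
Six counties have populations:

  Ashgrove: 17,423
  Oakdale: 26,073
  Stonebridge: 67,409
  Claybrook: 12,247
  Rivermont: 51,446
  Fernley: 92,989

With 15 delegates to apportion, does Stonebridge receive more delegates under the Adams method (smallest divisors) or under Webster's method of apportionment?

Webster

Adams: Ashgrove 1, Oakdale 2, Stonebridge 3, Claybrook 1, Rivermont 3, Fernley 5.
Webster: Ashgrove 1, Oakdale 1, Stonebridge 4, Claybrook 1, Rivermont 3, Fernley 5.
Stonebridge gets 3 under Adams and 4 under Webster.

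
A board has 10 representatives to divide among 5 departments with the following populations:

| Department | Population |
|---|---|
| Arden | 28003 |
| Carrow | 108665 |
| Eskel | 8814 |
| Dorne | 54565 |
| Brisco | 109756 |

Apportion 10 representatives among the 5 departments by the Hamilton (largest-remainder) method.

Arden=1, Carrow=3, Eskel=0, Dorne=2, Brisco=4

Total 309803; standard divisor 309803/10 ≈ 30980.3.
Standard quotas: Arden 0.9039, Carrow 3.5076, Eskel 0.2845, Dorne 1.7613, Brisco 3.5428.
Lower quotas: Arden 0, Carrow 3, Eskel 0, Dorne 1, Brisco 3 (sum 7, leaving 3 seats).
Remainders in descending order: Arden 0.9039, Dorne 0.7613, Brisco 0.5428, Carrow 0.5076, Eskel 0.2845.
The surplus seats go to Arden, Dorne, Brisco.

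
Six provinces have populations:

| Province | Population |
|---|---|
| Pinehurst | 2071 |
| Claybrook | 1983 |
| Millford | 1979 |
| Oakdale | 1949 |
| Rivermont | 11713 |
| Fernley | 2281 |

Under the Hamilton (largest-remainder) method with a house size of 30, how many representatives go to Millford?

3

Total 21976; standard divisor 21976/30 ≈ 732.533.
Standard quotas: Pinehurst 2.8272, Claybrook 2.7070, Millford 2.7016, Oakdale 2.6606, Rivermont 15.9897, Fernley 3.1139.
Lower quotas: Pinehurst 2, Claybrook 2, Millford 2, Oakdale 2, Rivermont 15, Fernley 3 (sum 26, leaving 4 seats).
Remainders in descending order: Rivermont 0.9897, Pinehurst 0.8272, Claybrook 0.7070, Millford 0.7016, Oakdale 0.6606, Fernley 0.1139.
The surplus seats go to Rivermont, Pinehurst, Claybrook, Millford.
Millford receives 3.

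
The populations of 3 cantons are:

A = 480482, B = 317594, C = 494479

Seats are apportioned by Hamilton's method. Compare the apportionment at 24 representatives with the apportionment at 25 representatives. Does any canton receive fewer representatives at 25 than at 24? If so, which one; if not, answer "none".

none

At 24 seats: A 9, B 6, C 9.
At 25 seats: A 9, B 6, C 10.
No canton's allocation decreased.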